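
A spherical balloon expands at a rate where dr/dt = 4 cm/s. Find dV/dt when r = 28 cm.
12544π cm³/s

V = (4/3)πr³
dV/dt = dV/dr · dr/dt = 4πr² · 4
At r = 28: dV/dt = 12544π cm³/s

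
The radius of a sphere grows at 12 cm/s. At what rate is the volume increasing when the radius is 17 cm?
13872π cm³/s

V = (4/3)πr³
dV/dt = dV/dr · dr/dt = 4πr² · 12
At r = 17: dV/dt = 13872π cm³/s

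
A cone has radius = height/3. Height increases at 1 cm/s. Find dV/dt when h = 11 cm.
121π/9 cm³/s

V = (1/3)π(h/3)²h = πh³/27
dV/dt = πh²/9 · 1
At h = 11: dV/dt = 121π/9 cm³/s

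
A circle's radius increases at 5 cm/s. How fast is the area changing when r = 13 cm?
130π cm²/s

A = πr²
dA/dt = 2πr · dr/dt = 2π(13)(5) = 130π cm²/s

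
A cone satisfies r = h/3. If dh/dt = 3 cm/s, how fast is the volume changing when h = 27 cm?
243π cm³/s

V = (1/3)π(h/3)²h = πh³/27
dV/dt = πh²/9 · 3
At h = 27: dV/dt = 243π cm³/s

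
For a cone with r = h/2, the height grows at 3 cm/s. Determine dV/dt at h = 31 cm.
2883π/4 cm³/s

V = (1/3)π(h/2)²h = πh³/12
dV/dt = πh²/4 · 3
At h = 31: dV/dt = 2883π/4 cm³/s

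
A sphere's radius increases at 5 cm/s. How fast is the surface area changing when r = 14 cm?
560π cm²/s

S = 4πr²
dS/dt = dS/dr · dr/dt = 8πr · 5
At r = 14: dS/dt = 560π cm²/s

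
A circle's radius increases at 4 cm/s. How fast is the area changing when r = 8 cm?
64π cm²/s

A = πr²
dA/dt = 2πr · dr/dt = 2π(8)(4) = 64π cm²/s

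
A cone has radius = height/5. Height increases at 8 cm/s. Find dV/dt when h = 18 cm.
2592π/25 cm³/s

V = (1/3)π(h/5)²h = πh³/75
dV/dt = πh²/25 · 8
At h = 18: dV/dt = 2592π/25 cm³/s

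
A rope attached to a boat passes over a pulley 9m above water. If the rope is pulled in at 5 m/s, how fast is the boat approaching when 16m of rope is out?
16√7/7 ≈ 6.047 m/s

rope² = x² + 9²
x = √(16² - 9²) = 5√7
dx/dt = (rope/x) · d(rope)/dt = (16/(5√7)) · (-5) = -16√7/7 m/s
The boat approaches at 16√7/7 ≈ 6.047 m/s.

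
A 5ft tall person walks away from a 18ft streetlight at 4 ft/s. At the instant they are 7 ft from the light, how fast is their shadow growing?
20/13 ft/s

By similar triangles: 18/(x+s) = 5/s
Solving: s = 5x/13
ds/dt = 5/13 · dx/dt = 5/13 · 4 = 20/13 ft/s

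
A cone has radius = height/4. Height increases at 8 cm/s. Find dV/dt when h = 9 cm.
81π/2 cm³/s

V = (1/3)π(h/4)²h = πh³/48
dV/dt = πh²/16 · 8
At h = 9: dV/dt = 81π/2 cm³/s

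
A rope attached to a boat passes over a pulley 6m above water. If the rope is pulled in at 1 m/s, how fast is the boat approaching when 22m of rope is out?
11√7/28 ≈ 1.039 m/s

rope² = x² + 6²
x = √(22² - 6²) = 8√7
dx/dt = (rope/x) · d(rope)/dt = (22/(8√7)) · (-1) = -11√7/28 m/s
The boat approaches at 11√7/28 ≈ 1.039 m/s.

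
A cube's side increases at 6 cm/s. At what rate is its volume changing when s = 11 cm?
2178 cm³/s

V = s³
dV/dt = 3s² · ds/dt = 3·11²·6 = 2178 cm³/s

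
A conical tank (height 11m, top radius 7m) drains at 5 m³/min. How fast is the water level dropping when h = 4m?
605/(784π) ≈ 0.2456 m/min

r/h = 7/11, so r = (7/11)h
V = (1/3)πr²h = (1/3)π((7/11)h)²h = (49/363)πh³
dV/dh = (49/121)πh²
dh/dt = (dV/dt)/(dV/dh) = -5/((49/121)π·4²) = -605/(784π) m/min
The level is dropping at 605/(784π) ≈ 0.2456 m/min.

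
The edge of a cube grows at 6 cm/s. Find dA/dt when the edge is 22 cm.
1584 cm²/s

A = 6s²
dA/dt = 12s · ds/dt = 12·22·6 = 1584 cm²/s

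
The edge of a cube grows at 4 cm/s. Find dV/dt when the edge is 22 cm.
5808 cm³/s

V = s³
dV/dt = 3s² · ds/dt = 3·22²·4 = 5808 cm³/s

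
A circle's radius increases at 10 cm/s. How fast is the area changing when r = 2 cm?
40π cm²/s

A = πr²
dA/dt = 2πr · dr/dt = 2π(2)(10) = 40π cm²/s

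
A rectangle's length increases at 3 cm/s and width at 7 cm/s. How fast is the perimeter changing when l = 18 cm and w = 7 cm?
20 cm/s

P = 2(l + w)
dP/dt = 2(dl/dt + dw/dt) = 2(3 + 7) = 20 cm/s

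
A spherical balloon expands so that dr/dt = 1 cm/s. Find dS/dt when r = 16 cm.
128π cm²/s

S = 4πr²
dS/dt = dS/dr · dr/dt = 8πr · 1
At r = 16: dS/dt = 128π cm²/s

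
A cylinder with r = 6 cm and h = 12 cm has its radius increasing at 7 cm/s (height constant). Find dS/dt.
336π cm²/s

S = 2πrh + 2πr² (lateral + bases)
dS/dt = (2πh + 4πr)·dr/dt = (2π·12 + 4π·6)·7
= 336π cm²/s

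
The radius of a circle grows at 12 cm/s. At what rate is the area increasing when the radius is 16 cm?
384π cm²/s

A = πr²
dA/dt = 2πr · dr/dt = 2π(16)(12) = 384π cm²/s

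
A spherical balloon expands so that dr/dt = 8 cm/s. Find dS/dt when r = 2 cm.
128π cm²/s

S = 4πr²
dS/dt = dS/dr · dr/dt = 8πr · 8
At r = 2: dS/dt = 128π cm²/s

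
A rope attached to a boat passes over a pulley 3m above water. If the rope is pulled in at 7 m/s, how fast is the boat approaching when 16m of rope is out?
112√247/247 ≈ 7.126 m/s

rope² = x² + 3²
x = √(16² - 3²) = √247
dx/dt = (rope/x) · d(rope)/dt = (16/√247) · (-7) = -112√247/247 m/s
The boat approaches at 112√247/247 ≈ 7.126 m/s.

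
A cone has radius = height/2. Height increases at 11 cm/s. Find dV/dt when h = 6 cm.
99π cm³/s

V = (1/3)π(h/2)²h = πh³/12
dV/dt = πh²/4 · 11
At h = 6: dV/dt = 99π cm³/s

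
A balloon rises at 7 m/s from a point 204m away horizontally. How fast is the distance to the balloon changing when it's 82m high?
287√12085/12085 ≈ 2.611 m/s

z² = 204² + y²
z = √(204² + 82²) = 2√12085
dz/dt = y/z · dy/dt = 82/(2√12085) · 7 = 287√12085/12085 ≈ 2.611 m/s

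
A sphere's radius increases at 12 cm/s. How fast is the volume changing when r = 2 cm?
192π cm³/s

V = (4/3)πr³
dV/dt = dV/dr · dr/dt = 4πr² · 12
At r = 2: dV/dt = 192π cm³/s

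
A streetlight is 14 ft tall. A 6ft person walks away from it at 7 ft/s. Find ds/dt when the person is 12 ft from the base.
21/4 ft/s

By similar triangles: 14/(x+s) = 6/s
Solving: s = 6x/8
ds/dt = 6/8 · dx/dt = 3/4 · 7 = 21/4 ft/s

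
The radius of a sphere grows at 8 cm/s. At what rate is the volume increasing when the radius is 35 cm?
39200π cm³/s

V = (4/3)πr³
dV/dt = dV/dr · dr/dt = 4πr² · 8
At r = 35: dV/dt = 39200π cm³/s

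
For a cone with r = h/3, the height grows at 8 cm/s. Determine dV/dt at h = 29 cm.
6728π/9 cm³/s

V = (1/3)π(h/3)²h = πh³/27
dV/dt = πh²/9 · 8
At h = 29: dV/dt = 6728π/9 cm³/s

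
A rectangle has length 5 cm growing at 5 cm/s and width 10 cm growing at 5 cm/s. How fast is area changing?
75 cm²/s

A = lw
dA/dt = w·dl/dt + l·dw/dt = 10·5 + 5·5 = 75 cm²/s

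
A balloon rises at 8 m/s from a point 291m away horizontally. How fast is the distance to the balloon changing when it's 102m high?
272√10565/10565 ≈ 2.646 m/s

z² = 291² + y²
z = √(291² + 102²) = 3√10565
dz/dt = y/z · dy/dt = 102/(3√10565) · 8 = 272√10565/10565 ≈ 2.646 m/s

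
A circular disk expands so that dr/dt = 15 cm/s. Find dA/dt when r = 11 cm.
330π cm²/s

A = πr²
dA/dt = 2πr · dr/dt = 2π(11)(15) = 330π cm²/s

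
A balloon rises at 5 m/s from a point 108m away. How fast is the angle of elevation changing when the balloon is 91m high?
0.027074 rad/s

tan(θ) = y/108
sec²(θ) · dθ/dt = (1/108) · dy/dt
dθ/dt = cos²(θ)/108 · 5 = 108/(108² + 91²) · 5
dθ/dt = 0.027074 rad/s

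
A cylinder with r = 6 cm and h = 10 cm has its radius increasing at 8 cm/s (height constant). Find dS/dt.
352π cm²/s

S = 2πrh + 2πr² (lateral + bases)
dS/dt = (2πh + 4πr)·dr/dt = (2π·10 + 4π·6)·8
= 352π cm²/s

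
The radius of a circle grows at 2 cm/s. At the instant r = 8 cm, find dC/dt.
4π cm/s

C = 2πr
dC/dt = 2π · dr/dt = 2π · 2 = 4π cm/s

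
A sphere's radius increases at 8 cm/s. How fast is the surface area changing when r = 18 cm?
1152π cm²/s

S = 4πr²
dS/dt = dS/dr · dr/dt = 8πr · 8
At r = 18: dS/dt = 1152π cm²/s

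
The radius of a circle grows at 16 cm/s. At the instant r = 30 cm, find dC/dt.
32π cm/s

C = 2πr
dC/dt = 2π · dr/dt = 2π · 16 = 32π cm/s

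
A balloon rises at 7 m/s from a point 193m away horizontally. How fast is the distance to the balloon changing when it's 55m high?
385√40274/40274 ≈ 1.918 m/s

z² = 193² + y²
z = √(193² + 55²) = √40274
dz/dt = y/z · dy/dt = 55/√40274 · 7 = 385√40274/40274 ≈ 1.918 m/s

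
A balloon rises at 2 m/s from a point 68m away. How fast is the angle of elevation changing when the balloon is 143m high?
0.005424 rad/s

tan(θ) = y/68
sec²(θ) · dθ/dt = (1/68) · dy/dt
dθ/dt = cos²(θ)/68 · 2 = 68/(68² + 143²) · 2
dθ/dt = 0.005424 rad/s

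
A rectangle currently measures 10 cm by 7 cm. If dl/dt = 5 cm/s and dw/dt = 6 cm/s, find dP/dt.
22 cm/s

P = 2(l + w)
dP/dt = 2(dl/dt + dw/dt) = 2(5 + 6) = 22 cm/s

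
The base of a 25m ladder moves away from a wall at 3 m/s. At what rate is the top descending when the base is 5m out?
√6/4 ≈ 0.6124 m/s

x² + y² = 25²
2x·dx/dt + 2y·dy/dt = 0
dy/dt = -x/y · dx/dt = -5/(10√6) · 3 = -√6/4 m/s
The top is descending at √6/4 ≈ 0.6124 m/s.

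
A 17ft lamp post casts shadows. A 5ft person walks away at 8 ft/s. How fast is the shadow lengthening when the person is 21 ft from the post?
10/3 ft/s

By similar triangles: 17/(x+s) = 5/s
Solving: s = 5x/12
ds/dt = 5/12 · dx/dt = 5/12 · 8 = 10/3 ft/s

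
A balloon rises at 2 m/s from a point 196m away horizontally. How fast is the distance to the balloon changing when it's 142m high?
142√14645/14645 ≈ 1.173 m/s

z² = 196² + y²
z = √(196² + 142²) = 2√14645
dz/dt = y/z · dy/dt = 142/(2√14645) · 2 = 142√14645/14645 ≈ 1.173 m/s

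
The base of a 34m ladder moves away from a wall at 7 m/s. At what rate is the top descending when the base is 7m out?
49√123/369 ≈ 1.473 m/s

x² + y² = 34²
2x·dx/dt + 2y·dy/dt = 0
dy/dt = -x/y · dx/dt = -7/(3√123) · 7 = -49√123/369 m/s
The top is descending at 49√123/369 ≈ 1.473 m/s.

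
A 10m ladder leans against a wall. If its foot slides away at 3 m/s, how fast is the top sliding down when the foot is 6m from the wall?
9/4 = 2.25 m/s

x² + y² = 10²
2x·dx/dt + 2y·dy/dt = 0
dy/dt = -x/y · dx/dt = -6/8 · 3 = -9/4 m/s
The top is descending at 9/4 = 2.25 m/s.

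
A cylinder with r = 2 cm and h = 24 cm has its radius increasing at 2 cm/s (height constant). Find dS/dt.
112π cm²/s

S = 2πrh + 2πr² (lateral + bases)
dS/dt = (2πh + 4πr)·dr/dt = (2π·24 + 4π·2)·2
= 112π cm²/s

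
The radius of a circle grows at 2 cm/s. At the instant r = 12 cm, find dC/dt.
4π cm/s

C = 2πr
dC/dt = 2π · dr/dt = 2π · 2 = 4π cm/s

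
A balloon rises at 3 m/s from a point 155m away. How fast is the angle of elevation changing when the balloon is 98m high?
0.013827 rad/s

tan(θ) = y/155
sec²(θ) · dθ/dt = (1/155) · dy/dt
dθ/dt = cos²(θ)/155 · 3 = 155/(155² + 98²) · 3
dθ/dt = 0.013827 rad/s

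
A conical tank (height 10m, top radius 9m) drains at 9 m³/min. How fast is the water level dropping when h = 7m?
100/(441π) ≈ 0.07218 m/min

r/h = 9/10, so r = (9/10)h
V = (1/3)πr²h = (1/3)π((9/10)h)²h = (27/100)πh³
dV/dh = (81/100)πh²
dh/dt = (dV/dt)/(dV/dh) = -9/((81/100)π·7²) = -100/(441π) m/min
The level is dropping at 100/(441π) ≈ 0.07218 m/min.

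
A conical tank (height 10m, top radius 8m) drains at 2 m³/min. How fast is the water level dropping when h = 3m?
25/(72π) ≈ 0.1105 m/min

r/h = 8/10, so r = (4/5)h
V = (1/3)πr²h = (1/3)π((4/5)h)²h = (16/75)πh³
dV/dh = (16/25)πh²
dh/dt = (dV/dt)/(dV/dh) = -2/((16/25)π·3²) = -25/(72π) m/min
The level is dropping at 25/(72π) ≈ 0.1105 m/min.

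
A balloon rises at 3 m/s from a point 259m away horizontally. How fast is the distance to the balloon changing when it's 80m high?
240√73481/73481 ≈ 0.8854 m/s

z² = 259² + y²
z = √(259² + 80²) = √73481
dz/dt = y/z · dy/dt = 80/√73481 · 3 = 240√73481/73481 ≈ 0.8854 m/s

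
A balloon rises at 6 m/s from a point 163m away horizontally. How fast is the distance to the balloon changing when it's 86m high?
516√33965/33965 ≈ 2.8 m/s

z² = 163² + y²
z = √(163² + 86²) = √33965
dz/dt = y/z · dy/dt = 86/√33965 · 6 = 516√33965/33965 ≈ 2.8 m/s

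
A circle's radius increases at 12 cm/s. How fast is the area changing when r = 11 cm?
264π cm²/s

A = πr²
dA/dt = 2πr · dr/dt = 2π(11)(12) = 264π cm²/s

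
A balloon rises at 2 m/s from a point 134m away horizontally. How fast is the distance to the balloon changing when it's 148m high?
148√9965/9965 ≈ 1.483 m/s

z² = 134² + y²
z = √(134² + 148²) = 2√9965
dz/dt = y/z · dy/dt = 148/(2√9965) · 2 = 148√9965/9965 ≈ 1.483 m/s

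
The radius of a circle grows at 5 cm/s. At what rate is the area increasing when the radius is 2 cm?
20π cm²/s

A = πr²
dA/dt = 2πr · dr/dt = 2π(2)(5) = 20π cm²/s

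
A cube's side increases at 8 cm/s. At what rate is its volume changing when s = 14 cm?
4704 cm³/s

V = s³
dV/dt = 3s² · ds/dt = 3·14²·8 = 4704 cm³/s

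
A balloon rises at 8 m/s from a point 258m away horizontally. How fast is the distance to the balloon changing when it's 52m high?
208√17317/17317 ≈ 1.581 m/s

z² = 258² + y²
z = √(258² + 52²) = 2√17317
dz/dt = y/z · dy/dt = 52/(2√17317) · 8 = 208√17317/17317 ≈ 1.581 m/s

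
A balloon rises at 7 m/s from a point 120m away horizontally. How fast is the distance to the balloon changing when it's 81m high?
189√2329/2329 ≈ 3.916 m/s

z² = 120² + y²
z = √(120² + 81²) = 3√2329
dz/dt = y/z · dy/dt = 81/(3√2329) · 7 = 189√2329/2329 ≈ 3.916 m/s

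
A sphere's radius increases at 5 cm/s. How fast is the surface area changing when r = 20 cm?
800π cm²/s

S = 4πr²
dS/dt = dS/dr · dr/dt = 8πr · 5
At r = 20: dS/dt = 800π cm²/s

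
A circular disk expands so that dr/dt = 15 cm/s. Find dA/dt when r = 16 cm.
480π cm²/s

A = πr²
dA/dt = 2πr · dr/dt = 2π(16)(15) = 480π cm²/s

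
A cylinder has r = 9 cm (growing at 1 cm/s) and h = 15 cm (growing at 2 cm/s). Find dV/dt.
432π cm³/s

V = πr²h
dV/dt = 2πrh·dr/dt + πr²·dh/dt
= 2π(9)(15)(1) + π(9)²(2)
= 432π cm³/s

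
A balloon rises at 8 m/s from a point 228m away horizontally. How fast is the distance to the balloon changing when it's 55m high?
440√55009/55009 ≈ 1.876 m/s

z² = 228² + y²
z = √(228² + 55²) = √55009
dz/dt = y/z · dy/dt = 55/√55009 · 8 = 440√55009/55009 ≈ 1.876 m/s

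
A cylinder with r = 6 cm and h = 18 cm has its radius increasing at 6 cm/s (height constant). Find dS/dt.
360π cm²/s

S = 2πrh + 2πr² (lateral + bases)
dS/dt = (2πh + 4πr)·dr/dt = (2π·18 + 4π·6)·6
= 360π cm²/s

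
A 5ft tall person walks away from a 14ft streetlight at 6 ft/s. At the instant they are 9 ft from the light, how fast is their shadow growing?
10/3 ft/s

By similar triangles: 14/(x+s) = 5/s
Solving: s = 5x/9
ds/dt = 5/9 · dx/dt = 5/9 · 6 = 10/3 ft/s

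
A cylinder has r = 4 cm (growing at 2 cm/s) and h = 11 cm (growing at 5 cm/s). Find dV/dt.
256π cm³/s

V = πr²h
dV/dt = 2πrh·dr/dt + πr²·dh/dt
= 2π(4)(11)(2) + π(4)²(5)
= 256π cm³/s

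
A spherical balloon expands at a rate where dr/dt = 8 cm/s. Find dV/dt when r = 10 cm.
3200π cm³/s

V = (4/3)πr³
dV/dt = dV/dr · dr/dt = 4πr² · 8
At r = 10: dV/dt = 3200π cm³/s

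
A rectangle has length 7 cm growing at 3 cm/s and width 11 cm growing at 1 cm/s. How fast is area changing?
40 cm²/s

A = lw
dA/dt = w·dl/dt + l·dw/dt = 11·3 + 7·1 = 40 cm²/s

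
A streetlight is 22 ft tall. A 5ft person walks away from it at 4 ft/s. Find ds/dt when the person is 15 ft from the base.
20/17 ft/s

By similar triangles: 22/(x+s) = 5/s
Solving: s = 5x/17
ds/dt = 5/17 · dx/dt = 5/17 · 4 = 20/17 ft/s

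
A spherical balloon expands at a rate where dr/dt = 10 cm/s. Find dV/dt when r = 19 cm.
14440π cm³/s

V = (4/3)πr³
dV/dt = dV/dr · dr/dt = 4πr² · 10
At r = 19: dV/dt = 14440π cm³/s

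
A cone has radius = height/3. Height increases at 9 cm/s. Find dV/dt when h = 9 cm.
81π cm³/s

V = (1/3)π(h/3)²h = πh³/27
dV/dt = πh²/9 · 9
At h = 9: dV/dt = 81π cm³/s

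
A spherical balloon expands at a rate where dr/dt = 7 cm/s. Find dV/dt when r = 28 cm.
21952π cm³/s

V = (4/3)πr³
dV/dt = dV/dr · dr/dt = 4πr² · 7
At r = 28: dV/dt = 21952π cm³/s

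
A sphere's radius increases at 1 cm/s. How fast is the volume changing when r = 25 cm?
2500π cm³/s

V = (4/3)πr³
dV/dt = dV/dr · dr/dt = 4πr² · 1
At r = 25: dV/dt = 2500π cm³/s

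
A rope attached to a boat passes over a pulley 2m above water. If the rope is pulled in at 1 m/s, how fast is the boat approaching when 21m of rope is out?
21√437/437 ≈ 1.005 m/s

rope² = x² + 2²
x = √(21² - 2²) = √437
dx/dt = (rope/x) · d(rope)/dt = (21/√437) · (-1) = -21√437/437 m/s
The boat approaches at 21√437/437 ≈ 1.005 m/s.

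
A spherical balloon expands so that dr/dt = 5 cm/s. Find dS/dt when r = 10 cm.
400π cm²/s

S = 4πr²
dS/dt = dS/dr · dr/dt = 8πr · 5
At r = 10: dS/dt = 400π cm²/s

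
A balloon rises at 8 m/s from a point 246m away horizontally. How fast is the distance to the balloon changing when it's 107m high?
856√71965/71965 ≈ 3.191 m/s

z² = 246² + y²
z = √(246² + 107²) = √71965
dz/dt = y/z · dy/dt = 107/√71965 · 8 = 856√71965/71965 ≈ 3.191 m/s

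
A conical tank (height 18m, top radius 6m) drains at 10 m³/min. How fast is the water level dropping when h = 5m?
18/(5π) ≈ 1.146 m/min

r/h = 6/18, so r = (1/3)h
V = (1/3)πr²h = (1/3)π((1/3)h)²h = (1/27)πh³
dV/dh = (1/9)πh²
dh/dt = (dV/dt)/(dV/dh) = -10/((1/9)π·5²) = -18/(5π) m/min
The level is dropping at 18/(5π) ≈ 1.146 m/min.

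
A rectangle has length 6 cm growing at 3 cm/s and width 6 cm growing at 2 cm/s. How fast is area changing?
30 cm²/s

A = lw
dA/dt = w·dl/dt + l·dw/dt = 6·3 + 6·2 = 30 cm²/s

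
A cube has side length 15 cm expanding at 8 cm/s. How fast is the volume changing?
5400 cm³/s

V = s³
dV/dt = 3s² · ds/dt = 3·15²·8 = 5400 cm³/s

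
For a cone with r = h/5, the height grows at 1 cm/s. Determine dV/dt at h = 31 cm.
961π/25 cm³/s

V = (1/3)π(h/5)²h = πh³/75
dV/dt = πh²/25 · 1
At h = 31: dV/dt = 961π/25 cm³/s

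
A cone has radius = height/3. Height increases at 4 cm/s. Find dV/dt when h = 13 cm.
676π/9 cm³/s

V = (1/3)π(h/3)²h = πh³/27
dV/dt = πh²/9 · 4
At h = 13: dV/dt = 676π/9 cm³/s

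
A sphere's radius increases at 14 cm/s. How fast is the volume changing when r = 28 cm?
43904π cm³/s

V = (4/3)πr³
dV/dt = dV/dr · dr/dt = 4πr² · 14
At r = 28: dV/dt = 43904π cm³/s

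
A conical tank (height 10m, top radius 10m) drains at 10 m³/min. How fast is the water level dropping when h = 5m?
2/(5π) ≈ 0.1273 m/min

r/h = 10/10, so r = h
V = (1/3)πr²h = (1/3)π(h)²h = (1/3)πh³
dV/dh = πh²
dh/dt = (dV/dt)/(dV/dh) = -10/(π·5²) = -2/(5π) m/min
The level is dropping at 2/(5π) ≈ 0.1273 m/min.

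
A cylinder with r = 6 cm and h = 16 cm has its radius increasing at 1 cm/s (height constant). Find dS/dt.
56π cm²/s

S = 2πrh + 2πr² (lateral + bases)
dS/dt = (2πh + 4πr)·dr/dt = (2π·16 + 4π·6)·1
= 56π cm²/s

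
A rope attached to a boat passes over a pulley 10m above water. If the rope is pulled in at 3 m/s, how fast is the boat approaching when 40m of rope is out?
4√15/5 ≈ 3.098 m/s

rope² = x² + 10²
x = √(40² - 10²) = 10√15
dx/dt = (rope/x) · d(rope)/dt = (40/(10√15)) · (-3) = -4√15/5 m/s
The boat approaches at 4√15/5 ≈ 3.098 m/s.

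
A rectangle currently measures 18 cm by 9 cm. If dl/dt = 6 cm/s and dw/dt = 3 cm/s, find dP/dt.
18 cm/s

P = 2(l + w)
dP/dt = 2(dl/dt + dw/dt) = 2(6 + 3) = 18 cm/s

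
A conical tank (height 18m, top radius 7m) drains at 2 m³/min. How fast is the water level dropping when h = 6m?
18/(49π) ≈ 0.1169 m/min

r/h = 7/18, so r = (7/18)h
V = (1/3)πr²h = (1/3)π((7/18)h)²h = (49/972)πh³
dV/dh = (49/324)πh²
dh/dt = (dV/dt)/(dV/dh) = -2/((49/324)π·6²) = -18/(49π) m/min
The level is dropping at 18/(49π) ≈ 0.1169 m/min.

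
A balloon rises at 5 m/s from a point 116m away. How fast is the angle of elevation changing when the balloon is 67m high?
0.032321 rad/s

tan(θ) = y/116
sec²(θ) · dθ/dt = (1/116) · dy/dt
dθ/dt = cos²(θ)/116 · 5 = 116/(116² + 67²) · 5
dθ/dt = 0.032321 rad/s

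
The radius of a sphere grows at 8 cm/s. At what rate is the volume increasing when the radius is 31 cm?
30752π cm³/s

V = (4/3)πr³
dV/dt = dV/dr · dr/dt = 4πr² · 8
At r = 31: dV/dt = 30752π cm³/s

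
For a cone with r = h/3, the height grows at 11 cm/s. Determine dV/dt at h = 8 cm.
704π/9 cm³/s

V = (1/3)π(h/3)²h = πh³/27
dV/dt = πh²/9 · 11
At h = 8: dV/dt = 704π/9 cm³/s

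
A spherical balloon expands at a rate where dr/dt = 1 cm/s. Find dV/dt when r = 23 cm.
2116π cm³/s

V = (4/3)πr³
dV/dt = dV/dr · dr/dt = 4πr² · 1
At r = 23: dV/dt = 2116π cm³/s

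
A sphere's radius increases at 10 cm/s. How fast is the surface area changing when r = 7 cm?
560π cm²/s

S = 4πr²
dS/dt = dS/dr · dr/dt = 8πr · 10
At r = 7: dS/dt = 560π cm²/s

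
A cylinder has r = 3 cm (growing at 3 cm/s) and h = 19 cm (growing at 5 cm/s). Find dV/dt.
387π cm³/s

V = πr²h
dV/dt = 2πrh·dr/dt + πr²·dh/dt
= 2π(3)(19)(3) + π(3)²(5)
= 387π cm³/s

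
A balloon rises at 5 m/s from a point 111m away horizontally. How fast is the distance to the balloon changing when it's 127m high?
127√1138/1138 ≈ 3.765 m/s

z² = 111² + y²
z = √(111² + 127²) = 5√1138
dz/dt = y/z · dy/dt = 127/(5√1138) · 5 = 127√1138/1138 ≈ 3.765 m/s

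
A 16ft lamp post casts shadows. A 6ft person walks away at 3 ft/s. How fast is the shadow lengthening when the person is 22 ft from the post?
9/5 ft/s

By similar triangles: 16/(x+s) = 6/s
Solving: s = 6x/10
ds/dt = 6/10 · dx/dt = 3/5 · 3 = 9/5 ft/s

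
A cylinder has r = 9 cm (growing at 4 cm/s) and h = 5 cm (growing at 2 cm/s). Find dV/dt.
522π cm³/s

V = πr²h
dV/dt = 2πrh·dr/dt + πr²·dh/dt
= 2π(9)(5)(4) + π(9)²(2)
= 522π cm³/s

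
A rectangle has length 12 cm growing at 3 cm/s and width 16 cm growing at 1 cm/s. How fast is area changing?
60 cm²/s

A = lw
dA/dt = w·dl/dt + l·dw/dt = 16·3 + 12·1 = 60 cm²/s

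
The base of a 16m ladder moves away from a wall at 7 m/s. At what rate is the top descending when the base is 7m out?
49√23/69 ≈ 3.406 m/s

x² + y² = 16²
2x·dx/dt + 2y·dy/dt = 0
dy/dt = -x/y · dx/dt = -7/(3√23) · 7 = -49√23/69 m/s
The top is descending at 49√23/69 ≈ 3.406 m/s.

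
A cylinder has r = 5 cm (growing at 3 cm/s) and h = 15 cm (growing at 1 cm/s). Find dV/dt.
475π cm³/s

V = πr²h
dV/dt = 2πrh·dr/dt + πr²·dh/dt
= 2π(5)(15)(3) + π(5)²(1)
= 475π cm³/s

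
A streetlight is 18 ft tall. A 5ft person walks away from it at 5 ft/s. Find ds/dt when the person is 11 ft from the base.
25/13 ft/s

By similar triangles: 18/(x+s) = 5/s
Solving: s = 5x/13
ds/dt = 5/13 · dx/dt = 5/13 · 5 = 25/13 ft/s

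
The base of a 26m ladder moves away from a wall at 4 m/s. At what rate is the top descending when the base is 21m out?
84√235/235 ≈ 5.48 m/s

x² + y² = 26²
2x·dx/dt + 2y·dy/dt = 0
dy/dt = -x/y · dx/dt = -21/√235 · 4 = -84√235/235 m/s
The top is descending at 84√235/235 ≈ 5.48 m/s.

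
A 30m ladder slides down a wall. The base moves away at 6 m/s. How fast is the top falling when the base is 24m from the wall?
8 m/s

x² + y² = 30²
2x·dx/dt + 2y·dy/dt = 0
dy/dt = -x/y · dx/dt = -24/18 · 6 = -8 m/s
The top is descending at 8 m/s.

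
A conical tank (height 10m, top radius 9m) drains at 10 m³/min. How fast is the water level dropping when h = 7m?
1000/(3969π) ≈ 0.0802 m/min

r/h = 9/10, so r = (9/10)h
V = (1/3)πr²h = (1/3)π((9/10)h)²h = (27/100)πh³
dV/dh = (81/100)πh²
dh/dt = (dV/dt)/(dV/dh) = -10/((81/100)π·7²) = -1000/(3969π) m/min
The level is dropping at 1000/(3969π) ≈ 0.0802 m/min.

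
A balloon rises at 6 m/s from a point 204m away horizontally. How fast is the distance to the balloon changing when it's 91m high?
546√49897/49897 ≈ 2.444 m/s

z² = 204² + y²
z = √(204² + 91²) = √49897
dz/dt = y/z · dy/dt = 91/√49897 · 6 = 546√49897/49897 ≈ 2.444 m/s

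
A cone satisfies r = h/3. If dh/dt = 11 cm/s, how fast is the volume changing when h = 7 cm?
539π/9 cm³/s

V = (1/3)π(h/3)²h = πh³/27
dV/dt = πh²/9 · 11
At h = 7: dV/dt = 539π/9 cm³/s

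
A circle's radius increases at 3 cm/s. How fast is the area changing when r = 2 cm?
12π cm²/s

A = πr²
dA/dt = 2πr · dr/dt = 2π(2)(3) = 12π cm²/s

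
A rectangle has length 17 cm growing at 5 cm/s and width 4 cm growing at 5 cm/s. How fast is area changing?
105 cm²/s

A = lw
dA/dt = w·dl/dt + l·dw/dt = 4·5 + 17·5 = 105 cm²/s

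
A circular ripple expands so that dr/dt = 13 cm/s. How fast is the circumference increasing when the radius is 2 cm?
26π cm/s

C = 2πr
dC/dt = 2π · dr/dt = 2π · 13 = 26π cm/s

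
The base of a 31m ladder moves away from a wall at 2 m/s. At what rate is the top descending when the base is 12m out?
24√817/817 ≈ 0.8397 m/s

x² + y² = 31²
2x·dx/dt + 2y·dy/dt = 0
dy/dt = -x/y · dx/dt = -12/√817 · 2 = -24√817/817 m/s
The top is descending at 24√817/817 ≈ 0.8397 m/s.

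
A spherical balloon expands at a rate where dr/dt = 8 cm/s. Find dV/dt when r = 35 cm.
39200π cm³/s

V = (4/3)πr³
dV/dt = dV/dr · dr/dt = 4πr² · 8
At r = 35: dV/dt = 39200π cm³/s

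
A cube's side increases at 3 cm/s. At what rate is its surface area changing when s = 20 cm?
720 cm²/s

A = 6s²
dA/dt = 12s · ds/dt = 12·20·3 = 720 cm²/s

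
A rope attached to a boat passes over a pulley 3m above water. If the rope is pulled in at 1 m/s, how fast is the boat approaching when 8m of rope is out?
8√55/55 ≈ 1.079 m/s

rope² = x² + 3²
x = √(8² - 3²) = √55
dx/dt = (rope/x) · d(rope)/dt = (8/√55) · (-1) = -8√55/55 m/s
The boat approaches at 8√55/55 ≈ 1.079 m/s.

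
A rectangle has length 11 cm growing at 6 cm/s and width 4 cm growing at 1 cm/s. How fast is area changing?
35 cm²/s

A = lw
dA/dt = w·dl/dt + l·dw/dt = 4·6 + 11·1 = 35 cm²/s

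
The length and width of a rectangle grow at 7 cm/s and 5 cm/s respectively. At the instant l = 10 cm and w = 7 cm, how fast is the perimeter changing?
24 cm/s

P = 2(l + w)
dP/dt = 2(dl/dt + dw/dt) = 2(7 + 5) = 24 cm/s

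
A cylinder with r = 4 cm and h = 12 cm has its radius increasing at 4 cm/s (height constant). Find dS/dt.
160π cm²/s

S = 2πrh + 2πr² (lateral + bases)
dS/dt = (2πh + 4πr)·dr/dt = (2π·12 + 4π·4)·4
= 160π cm²/s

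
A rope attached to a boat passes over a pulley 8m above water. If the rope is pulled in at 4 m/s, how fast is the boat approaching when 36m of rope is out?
36√77/77 ≈ 4.103 m/s

rope² = x² + 8²
x = √(36² - 8²) = 4√77
dx/dt = (rope/x) · d(rope)/dt = (36/(4√77)) · (-4) = -36√77/77 m/s
The boat approaches at 36√77/77 ≈ 4.103 m/s.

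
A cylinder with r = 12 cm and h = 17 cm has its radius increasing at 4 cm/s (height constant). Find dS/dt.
328π cm²/s

S = 2πrh + 2πr² (lateral + bases)
dS/dt = (2πh + 4πr)·dr/dt = (2π·17 + 4π·12)·4
= 328π cm²/s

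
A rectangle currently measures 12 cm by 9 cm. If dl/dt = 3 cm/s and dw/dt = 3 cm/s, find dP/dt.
12 cm/s

P = 2(l + w)
dP/dt = 2(dl/dt + dw/dt) = 2(3 + 3) = 12 cm/s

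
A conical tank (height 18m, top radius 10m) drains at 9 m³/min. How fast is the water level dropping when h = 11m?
729/(3025π) ≈ 0.07671 m/min

r/h = 10/18, so r = (5/9)h
V = (1/3)πr²h = (1/3)π((5/9)h)²h = (25/243)πh³
dV/dh = (25/81)πh²
dh/dt = (dV/dt)/(dV/dh) = -9/((25/81)π·11²) = -729/(3025π) m/min
The level is dropping at 729/(3025π) ≈ 0.07671 m/min.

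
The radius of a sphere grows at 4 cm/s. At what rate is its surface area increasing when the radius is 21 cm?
672π cm²/s

S = 4πr²
dS/dt = dS/dr · dr/dt = 8πr · 4
At r = 21: dS/dt = 672π cm²/s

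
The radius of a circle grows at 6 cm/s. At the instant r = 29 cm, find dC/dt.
12π cm/s

C = 2πr
dC/dt = 2π · dr/dt = 2π · 6 = 12π cm/s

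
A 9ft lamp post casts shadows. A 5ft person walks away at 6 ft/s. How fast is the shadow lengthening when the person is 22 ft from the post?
15/2 ft/s

By similar triangles: 9/(x+s) = 5/s
Solving: s = 5x/4
ds/dt = 5/4 · dx/dt = 5/4 · 6 = 15/2 ft/s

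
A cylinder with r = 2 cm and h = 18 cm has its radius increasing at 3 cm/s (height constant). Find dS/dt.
132π cm²/s

S = 2πrh + 2πr² (lateral + bases)
dS/dt = (2πh + 4πr)·dr/dt = (2π·18 + 4π·2)·3
= 132π cm²/s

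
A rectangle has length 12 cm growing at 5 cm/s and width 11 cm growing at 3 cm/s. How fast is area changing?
91 cm²/s

A = lw
dA/dt = w·dl/dt + l·dw/dt = 11·5 + 12·3 = 91 cm²/s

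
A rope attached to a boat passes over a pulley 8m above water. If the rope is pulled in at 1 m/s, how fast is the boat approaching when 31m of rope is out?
31√897/897 ≈ 1.035 m/s

rope² = x² + 8²
x = √(31² - 8²) = √897
dx/dt = (rope/x) · d(rope)/dt = (31/√897) · (-1) = -31√897/897 m/s
The boat approaches at 31√897/897 ≈ 1.035 m/s.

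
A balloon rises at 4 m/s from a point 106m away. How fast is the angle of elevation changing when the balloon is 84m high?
0.02318 rad/s

tan(θ) = y/106
sec²(θ) · dθ/dt = (1/106) · dy/dt
dθ/dt = cos²(θ)/106 · 4 = 106/(106² + 84²) · 4
dθ/dt = 0.02318 rad/s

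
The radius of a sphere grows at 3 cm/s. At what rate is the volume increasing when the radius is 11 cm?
1452π cm³/s

V = (4/3)πr³
dV/dt = dV/dr · dr/dt = 4πr² · 3
At r = 11: dV/dt = 1452π cm³/s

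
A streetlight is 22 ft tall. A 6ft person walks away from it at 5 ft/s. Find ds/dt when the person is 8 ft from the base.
15/8 ft/s

By similar triangles: 22/(x+s) = 6/s
Solving: s = 6x/16
ds/dt = 6/16 · dx/dt = 3/8 · 5 = 15/8 ft/s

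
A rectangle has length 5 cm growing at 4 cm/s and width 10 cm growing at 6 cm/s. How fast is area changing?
70 cm²/s

A = lw
dA/dt = w·dl/dt + l·dw/dt = 10·4 + 5·6 = 70 cm²/s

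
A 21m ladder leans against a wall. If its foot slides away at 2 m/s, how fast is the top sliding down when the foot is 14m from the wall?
4√5/5 ≈ 1.789 m/s

x² + y² = 21²
2x·dx/dt + 2y·dy/dt = 0
dy/dt = -x/y · dx/dt = -14/(7√5) · 2 = -4√5/5 m/s
The top is descending at 4√5/5 ≈ 1.789 m/s.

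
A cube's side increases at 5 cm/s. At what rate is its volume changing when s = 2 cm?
60 cm³/s

V = s³
dV/dt = 3s² · ds/dt = 3·2²·5 = 60 cm³/s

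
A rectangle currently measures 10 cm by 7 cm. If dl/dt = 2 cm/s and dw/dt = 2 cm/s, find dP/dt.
8 cm/s

P = 2(l + w)
dP/dt = 2(dl/dt + dw/dt) = 2(2 + 2) = 8 cm/s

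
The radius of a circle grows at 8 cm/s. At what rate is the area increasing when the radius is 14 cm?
224π cm²/s

A = πr²
dA/dt = 2πr · dr/dt = 2π(14)(8) = 224π cm²/s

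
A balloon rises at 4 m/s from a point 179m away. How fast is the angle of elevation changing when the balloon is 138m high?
0.014016 rad/s

tan(θ) = y/179
sec²(θ) · dθ/dt = (1/179) · dy/dt
dθ/dt = cos²(θ)/179 · 4 = 179/(179² + 138²) · 4
dθ/dt = 0.014016 rad/s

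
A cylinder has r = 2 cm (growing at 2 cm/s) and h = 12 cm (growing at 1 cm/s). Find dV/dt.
100π cm³/s

V = πr²h
dV/dt = 2πrh·dr/dt + πr²·dh/dt
= 2π(2)(12)(2) + π(2)²(1)
= 100π cm³/s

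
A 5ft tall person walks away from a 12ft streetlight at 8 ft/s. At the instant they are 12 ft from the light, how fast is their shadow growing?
40/7 ft/s

By similar triangles: 12/(x+s) = 5/s
Solving: s = 5x/7
ds/dt = 5/7 · dx/dt = 5/7 · 8 = 40/7 ft/s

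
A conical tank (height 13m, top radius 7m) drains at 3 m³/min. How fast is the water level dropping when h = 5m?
507/(1225π) ≈ 0.1317 m/min

r/h = 7/13, so r = (7/13)h
V = (1/3)πr²h = (1/3)π((7/13)h)²h = (49/507)πh³
dV/dh = (49/169)πh²
dh/dt = (dV/dt)/(dV/dh) = -3/((49/169)π·5²) = -507/(1225π) m/min
The level is dropping at 507/(1225π) ≈ 0.1317 m/min.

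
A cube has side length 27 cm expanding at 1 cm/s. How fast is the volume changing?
2187 cm³/s

V = s³
dV/dt = 3s² · ds/dt = 3·27²·1 = 2187 cm³/s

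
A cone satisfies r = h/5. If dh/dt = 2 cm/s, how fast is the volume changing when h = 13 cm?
338π/25 cm³/s

V = (1/3)π(h/5)²h = πh³/75
dV/dt = πh²/25 · 2
At h = 13: dV/dt = 338π/25 cm³/s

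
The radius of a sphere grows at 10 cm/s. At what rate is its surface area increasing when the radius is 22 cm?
1760π cm²/s

S = 4πr²
dS/dt = dS/dr · dr/dt = 8πr · 10
At r = 22: dS/dt = 1760π cm²/s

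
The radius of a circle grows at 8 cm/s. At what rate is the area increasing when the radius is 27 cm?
432π cm²/s

A = πr²
dA/dt = 2πr · dr/dt = 2π(27)(8) = 432π cm²/s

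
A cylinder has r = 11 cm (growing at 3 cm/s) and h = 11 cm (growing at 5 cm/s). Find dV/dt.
1331π cm³/s

V = πr²h
dV/dt = 2πrh·dr/dt + πr²·dh/dt
= 2π(11)(11)(3) + π(11)²(5)
= 1331π cm³/s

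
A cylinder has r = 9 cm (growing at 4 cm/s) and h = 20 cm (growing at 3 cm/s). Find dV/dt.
1683π cm³/s

V = πr²h
dV/dt = 2πrh·dr/dt + πr²·dh/dt
= 2π(9)(20)(4) + π(9)²(3)
= 1683π cm³/s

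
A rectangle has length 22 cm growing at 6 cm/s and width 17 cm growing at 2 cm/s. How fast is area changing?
146 cm²/s

A = lw
dA/dt = w·dl/dt + l·dw/dt = 17·6 + 22·2 = 146 cm²/s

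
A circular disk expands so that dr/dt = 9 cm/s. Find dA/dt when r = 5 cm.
90π cm²/s

A = πr²
dA/dt = 2πr · dr/dt = 2π(5)(9) = 90π cm²/s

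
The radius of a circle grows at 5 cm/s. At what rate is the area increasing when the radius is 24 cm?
240π cm²/s

A = πr²
dA/dt = 2πr · dr/dt = 2π(24)(5) = 240π cm²/s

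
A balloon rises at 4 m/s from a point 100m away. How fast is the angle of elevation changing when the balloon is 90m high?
0.022099 rad/s

tan(θ) = y/100
sec²(θ) · dθ/dt = (1/100) · dy/dt
dθ/dt = cos²(θ)/100 · 4 = 100/(100² + 90²) · 4
dθ/dt = 0.022099 rad/s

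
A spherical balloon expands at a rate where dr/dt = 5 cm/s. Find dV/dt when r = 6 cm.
720π cm³/s

V = (4/3)πr³
dV/dt = dV/dr · dr/dt = 4πr² · 5
At r = 6: dV/dt = 720π cm³/s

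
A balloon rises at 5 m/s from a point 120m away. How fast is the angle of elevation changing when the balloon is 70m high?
0.031088 rad/s

tan(θ) = y/120
sec²(θ) · dθ/dt = (1/120) · dy/dt
dθ/dt = cos²(θ)/120 · 5 = 120/(120² + 70²) · 5
dθ/dt = 0.031088 rad/s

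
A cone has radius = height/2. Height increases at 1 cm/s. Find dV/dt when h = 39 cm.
1521π/4 cm³/s

V = (1/3)π(h/2)²h = πh³/12
dV/dt = πh²/4 · 1
At h = 39: dV/dt = 1521π/4 cm³/s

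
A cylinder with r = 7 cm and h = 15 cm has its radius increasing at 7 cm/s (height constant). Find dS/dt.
406π cm²/s

S = 2πrh + 2πr² (lateral + bases)
dS/dt = (2πh + 4πr)·dr/dt = (2π·15 + 4π·7)·7
= 406π cm²/s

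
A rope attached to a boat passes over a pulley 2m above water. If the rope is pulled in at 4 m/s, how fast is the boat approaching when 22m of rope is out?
11√30/15 ≈ 4.017 m/s

rope² = x² + 2²
x = √(22² - 2²) = 4√30
dx/dt = (rope/x) · d(rope)/dt = (22/(4√30)) · (-4) = -11√30/15 m/s
The boat approaches at 11√30/15 ≈ 4.017 m/s.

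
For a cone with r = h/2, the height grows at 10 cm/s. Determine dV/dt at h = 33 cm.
5445π/2 cm³/s

V = (1/3)π(h/2)²h = πh³/12
dV/dt = πh²/4 · 10
At h = 33: dV/dt = 5445π/2 cm³/s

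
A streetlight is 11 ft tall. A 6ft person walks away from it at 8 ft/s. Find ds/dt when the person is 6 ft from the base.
48/5 ft/s

By similar triangles: 11/(x+s) = 6/s
Solving: s = 6x/5
ds/dt = 6/5 · dx/dt = 6/5 · 8 = 48/5 ft/s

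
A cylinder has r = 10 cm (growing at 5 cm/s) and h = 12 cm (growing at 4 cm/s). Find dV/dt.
1600π cm³/s

V = πr²h
dV/dt = 2πrh·dr/dt + πr²·dh/dt
= 2π(10)(12)(5) + π(10)²(4)
= 1600π cm³/s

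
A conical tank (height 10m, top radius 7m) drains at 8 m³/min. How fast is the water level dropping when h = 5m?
32/(49π) ≈ 0.2079 m/min

r/h = 7/10, so r = (7/10)h
V = (1/3)πr²h = (1/3)π((7/10)h)²h = (49/300)πh³
dV/dh = (49/100)πh²
dh/dt = (dV/dt)/(dV/dh) = -8/((49/100)π·5²) = -32/(49π) m/min
The level is dropping at 32/(49π) ≈ 0.2079 m/min.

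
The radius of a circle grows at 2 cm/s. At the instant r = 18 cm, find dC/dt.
4π cm/s

C = 2πr
dC/dt = 2π · dr/dt = 2π · 2 = 4π cm/s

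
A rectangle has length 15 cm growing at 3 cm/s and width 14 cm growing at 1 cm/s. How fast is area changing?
57 cm²/s

A = lw
dA/dt = w·dl/dt + l·dw/dt = 14·3 + 15·1 = 57 cm²/s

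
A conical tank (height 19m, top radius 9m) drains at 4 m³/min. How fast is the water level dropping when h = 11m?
1444/(9801π) ≈ 0.0469 m/min

r/h = 9/19, so r = (9/19)h
V = (1/3)πr²h = (1/3)π((9/19)h)²h = (27/361)πh³
dV/dh = (81/361)πh²
dh/dt = (dV/dt)/(dV/dh) = -4/((81/361)π·11²) = -1444/(9801π) m/min
The level is dropping at 1444/(9801π) ≈ 0.0469 m/min.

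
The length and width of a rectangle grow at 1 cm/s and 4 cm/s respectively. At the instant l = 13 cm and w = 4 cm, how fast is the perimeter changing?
10 cm/s

P = 2(l + w)
dP/dt = 2(dl/dt + dw/dt) = 2(1 + 4) = 10 cm/s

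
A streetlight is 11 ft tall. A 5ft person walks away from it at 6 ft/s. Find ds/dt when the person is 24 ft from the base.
5 ft/s

By similar triangles: 11/(x+s) = 5/s
Solving: s = 5x/6
ds/dt = 5/6 · dx/dt = 5/6 · 6 = 5 ft/s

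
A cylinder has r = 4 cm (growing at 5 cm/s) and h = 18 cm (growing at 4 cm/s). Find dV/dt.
784π cm³/s

V = πr²h
dV/dt = 2πrh·dr/dt + πr²·dh/dt
= 2π(4)(18)(5) + π(4)²(4)
= 784π cm³/s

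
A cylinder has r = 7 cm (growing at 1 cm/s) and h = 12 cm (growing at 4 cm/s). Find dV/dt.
364π cm³/s

V = πr²h
dV/dt = 2πrh·dr/dt + πr²·dh/dt
= 2π(7)(12)(1) + π(7)²(4)
= 364π cm³/s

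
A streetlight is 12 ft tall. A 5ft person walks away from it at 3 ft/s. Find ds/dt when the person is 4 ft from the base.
15/7 ft/s

By similar triangles: 12/(x+s) = 5/s
Solving: s = 5x/7
ds/dt = 5/7 · dx/dt = 5/7 · 3 = 15/7 ft/s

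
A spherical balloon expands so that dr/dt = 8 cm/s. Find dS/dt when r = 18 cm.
1152π cm²/s

S = 4πr²
dS/dt = dS/dr · dr/dt = 8πr · 8
At r = 18: dS/dt = 1152π cm²/s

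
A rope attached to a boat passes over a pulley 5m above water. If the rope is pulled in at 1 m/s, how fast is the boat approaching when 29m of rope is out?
29√51/204 ≈ 1.015 m/s

rope² = x² + 5²
x = √(29² - 5²) = 4√51
dx/dt = (rope/x) · d(rope)/dt = (29/(4√51)) · (-1) = -29√51/204 m/s
The boat approaches at 29√51/204 ≈ 1.015 m/s.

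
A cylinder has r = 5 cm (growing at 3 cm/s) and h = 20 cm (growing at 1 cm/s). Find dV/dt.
625π cm³/s

V = πr²h
dV/dt = 2πrh·dr/dt + πr²·dh/dt
= 2π(5)(20)(3) + π(5)²(1)
= 625π cm³/s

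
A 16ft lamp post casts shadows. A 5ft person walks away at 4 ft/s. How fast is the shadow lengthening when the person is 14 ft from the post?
20/11 ft/s

By similar triangles: 16/(x+s) = 5/s
Solving: s = 5x/11
ds/dt = 5/11 · dx/dt = 5/11 · 4 = 20/11 ft/s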